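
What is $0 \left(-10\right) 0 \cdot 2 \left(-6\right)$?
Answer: $0$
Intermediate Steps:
$0 \left(-10\right) 0 \cdot 2 \left(-6\right) = 0 \cdot 0 \left(-6\right) = 0 \left(-6\right) = 0$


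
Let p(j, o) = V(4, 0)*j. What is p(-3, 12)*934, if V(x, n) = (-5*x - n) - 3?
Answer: 64446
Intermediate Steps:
V(x, n) = -3 - n - 5*x (V(x, n) = (-n - 5*x) - 3 = -3 - n - 5*x)
p(j, o) = -23*j (p(j, o) = (-3 - 1*0 - 5*4)*j = (-3 + 0 - 20)*j = -23*j)
p(-3, 12)*934 = -23*(-3)*934 = 69*934 = 64446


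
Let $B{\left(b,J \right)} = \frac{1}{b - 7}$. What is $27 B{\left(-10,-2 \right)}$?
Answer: $- \frac{27}{17} \approx -1.5882$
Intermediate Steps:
$B{\left(b,J \right)} = \frac{1}{-7 + b}$
$27 B{\left(-10,-2 \right)} = \frac{27}{-7 - 10} = \frac{27}{-17} = 27 \left(- \frac{1}{17}\right) = - \frac{27}{17}$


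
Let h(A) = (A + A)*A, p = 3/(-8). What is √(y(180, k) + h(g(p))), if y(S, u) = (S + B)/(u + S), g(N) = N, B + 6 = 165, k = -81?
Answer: √258258/264 ≈ 1.9250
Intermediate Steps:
B = 159 (B = -6 + 165 = 159)
p = -3/8 (p = 3*(-⅛) = -3/8 ≈ -0.37500)
h(A) = 2*A² (h(A) = (2*A)*A = 2*A²)
y(S, u) = (159 + S)/(S + u) (y(S, u) = (S + 159)/(u + S) = (159 + S)/(S + u))
√(y(180, k) + h(g(p))) = √((159 + 180)/(180 - 81) + 2*(-3/8)²) = √(339/99 + 2*(9/64)) = √((1/99)*339 + 9/32) = √(113/33 + 9/32) = √(3913/1056) = √258258/264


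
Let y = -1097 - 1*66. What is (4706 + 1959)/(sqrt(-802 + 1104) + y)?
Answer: -7751395/1352267 - 6665*sqrt(302)/1352267 ≈ -5.8178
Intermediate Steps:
y = -1163 (y = -1097 - 66 = -1163)
(4706 + 1959)/(sqrt(-802 + 1104) + y) = (4706 + 1959)/(sqrt(-802 + 1104) - 1163) = 6665/(sqrt(302) - 1163) = 6665/(-1163 + sqrt(302))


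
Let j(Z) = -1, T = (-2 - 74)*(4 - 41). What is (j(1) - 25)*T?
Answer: -73112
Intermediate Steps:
T = 2812 (T = -76*(-37) = 2812)
(j(1) - 25)*T = (-1 - 25)*2812 = -26*2812 = -73112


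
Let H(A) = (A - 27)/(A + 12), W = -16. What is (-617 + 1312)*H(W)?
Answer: 29885/4 ≈ 7471.3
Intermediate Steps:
H(A) = (-27 + A)/(12 + A)
(-617 + 1312)*H(W) = (-617 + 1312)*((-27 - 16)/(12 - 16)) = 695*(-43/(-4)) = 695*(-1/4*(-43)) = 695*(43/4) = 29885/4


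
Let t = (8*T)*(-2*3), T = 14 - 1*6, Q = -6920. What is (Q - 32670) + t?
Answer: -39974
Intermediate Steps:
T = 8 (T = 14 - 6 = 8)
t = -384 (t = (8*8)*(-2*3) = 64*(-6) = -384)
(Q - 32670) + t = (-6920 - 32670) - 384 = -39590 - 384 = -39974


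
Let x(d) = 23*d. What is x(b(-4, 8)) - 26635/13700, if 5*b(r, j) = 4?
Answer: 45089/2740 ≈ 16.456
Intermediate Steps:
b(r, j) = 4/5 (b(r, j) = (1/5)*4 = 4/5)
x(b(-4, 8)) - 26635/13700 = 23*(4/5) - 26635/13700 = 92/5 - 26635/13700 = 92/5 - 1*5327/2740 = 92/5 - 5327/2740 = 45089/2740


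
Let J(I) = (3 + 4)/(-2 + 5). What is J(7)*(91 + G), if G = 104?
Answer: 455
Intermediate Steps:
J(I) = 7/3
J(7)*(91 + G) = 7*(91 + 104)/3 = (7/3)*195 = 455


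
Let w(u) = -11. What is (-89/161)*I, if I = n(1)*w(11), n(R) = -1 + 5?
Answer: 3916/161 ≈ 24.323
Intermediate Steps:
n(R) = 4
I = -44 (I = 4*(-11) = -44)
(-89/161)*I = -89/161*(-44) = 3916/161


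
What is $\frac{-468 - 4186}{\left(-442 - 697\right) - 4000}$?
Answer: $\frac{4654}{5139} \approx 0.90562$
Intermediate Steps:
$\frac{-468 - 4186}{\left(-442 - 697\right) - 4000} = - \frac{4654}{\left(-442 - 697\right) - 4000} = - \frac{4654}{-1139 - 4000} = - \frac{4654}{-5139} = \left(-4654\right) \left(- \frac{1}{5139}\right) = \frac{4654}{5139}$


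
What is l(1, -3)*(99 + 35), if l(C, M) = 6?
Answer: 804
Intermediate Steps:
l(1, -3)*(99 + 35) = 6*(99 + 35) = 6*134 = 804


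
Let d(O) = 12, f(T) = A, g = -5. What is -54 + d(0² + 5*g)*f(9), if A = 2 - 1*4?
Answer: -78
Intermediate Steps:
A = -2 (A = 2 - 4 = -2)
f(T) = -2
-54 + d(0² + 5*g)*f(9) = -54 + 12*(-2) = -54 - 24 = -78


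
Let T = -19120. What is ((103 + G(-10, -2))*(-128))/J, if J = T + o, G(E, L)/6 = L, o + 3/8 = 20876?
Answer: -93184/14045 ≈ -6.6347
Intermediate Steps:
o = 167005/8 (o = -3/8 + 20876 = 167005/8 ≈ 20876.)
G(E, L) = 6*L
J = 14045/8 (J = -19120 + 167005/8 = 14045/8 ≈ 1755.6)
((103 + G(-10, -2))*(-128))/J = ((103 + 6*(-2))*(-128))/(14045/8) = ((103 - 12)*(-128))*(8/14045) = (91*(-128))*(8/14045) = -11648*8/14045 = -93184/14045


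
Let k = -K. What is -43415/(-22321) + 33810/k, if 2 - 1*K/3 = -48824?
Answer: 934111560/544922573 ≈ 1.7142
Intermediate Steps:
K = 146478 (K = 6 - 3*(-48824) = 6 + 146472 = 146478)
k = -146478 (k = -1*146478 = -146478)
-43415/(-22321) + 33810/k = -43415/(-22321) + 33810/(-146478) = -43415*(-1/22321) + 33810*(-1/146478) = 43415/22321 - 5635/24413 = 934111560/544922573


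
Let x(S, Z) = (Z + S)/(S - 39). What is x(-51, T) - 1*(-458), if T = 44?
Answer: 41227/90 ≈ 458.08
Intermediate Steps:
x(S, Z) = (S + Z)/(-39 + S)
x(-51, T) - 1*(-458) = (-51 + 44)/(-39 - 51) - 1*(-458) = -7/(-90) + 458 = -1/90*(-7) + 458 = 7/90 + 458 = 41227/90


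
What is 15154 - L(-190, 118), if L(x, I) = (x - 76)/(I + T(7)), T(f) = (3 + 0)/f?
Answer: 12564528/829 ≈ 15156.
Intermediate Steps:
T(f) = 3/f
L(x, I) = (-76 + x)/(3/7 + I) (L(x, I) = (x - 76)/(I + 3/7) = (-76 + x)/(I + 3*(⅐)) = (-76 + x)/(I + 3/7) = (-76 + x)/(3/7 + I))
15154 - L(-190, 118) = 15154 - 7*(-76 - 190)/(3 + 7*118) = 15154 - 7*(-266)/(3 + 826) = 15154 - 7*(-266)/829 = 15154 - 1*(-1862/829) = 15154 + 1862/829 = 12564528/829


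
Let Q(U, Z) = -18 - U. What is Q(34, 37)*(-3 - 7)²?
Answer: -5200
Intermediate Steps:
Q(34, 37)*(-3 - 7)² = (-18 - 1*34)*(-3 - 7)² = (-18 - 34)*(-10)² = -52*100 = -5200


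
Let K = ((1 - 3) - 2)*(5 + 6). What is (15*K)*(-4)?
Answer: 2640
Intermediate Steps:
K = -44 (K = (-2 - 2)*11 = -4*11 = -44)
(15*K)*(-4) = (15*(-44))*(-4) = -660*(-4) = 2640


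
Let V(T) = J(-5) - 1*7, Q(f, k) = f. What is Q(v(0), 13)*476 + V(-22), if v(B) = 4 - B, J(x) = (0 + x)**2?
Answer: 1922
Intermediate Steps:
J(x) = x**2
V(T) = 18 (V(T) = (-5)**2 - 1*7 = 25 - 7 = 18)
Q(v(0), 13)*476 + V(-22) = (4 - 1*0)*476 + 18 = (4 + 0)*476 + 18 = 4*476 + 18 = 1904 + 18 = 1922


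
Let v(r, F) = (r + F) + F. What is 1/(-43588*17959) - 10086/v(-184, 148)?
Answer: -986911181603/10959156488 ≈ -90.054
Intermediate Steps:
v(r, F) = r + 2*F (v(r, F) = (F + r) + F = r + 2*F)
1/(-43588*17959) - 10086/v(-184, 148) = 1/(-43588*17959) - 10086/(-184 + 2*148) = -1/43588*1/17959 - 10086/(-184 + 296) = -1/782796892 - 10086/112 = -1/782796892 - 10086*1/112 = -1/782796892 - 5043/56 = -986911181603/10959156488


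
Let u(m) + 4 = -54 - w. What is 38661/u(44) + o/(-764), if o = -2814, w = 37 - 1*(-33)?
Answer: -7294203/24448 ≈ -298.36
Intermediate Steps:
w = 70 (w = 37 + 33 = 70)
u(m) = -128 (u(m) = -4 + (-54 - 1*70) = -4 + (-54 - 70) = -4 - 124 = -128)
38661/u(44) + o/(-764) = 38661/(-128) - 2814/(-764) = 38661*(-1/128) - 2814*(-1/764) = -38661/128 + 1407/382 = -7294203/24448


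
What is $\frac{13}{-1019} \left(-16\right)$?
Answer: $\frac{208}{1019} \approx 0.20412$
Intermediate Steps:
$\frac{13}{-1019} \left(-16\right) = 13 \left(- \frac{1}{1019}\right) \left(-16\right) = \left(- \frac{13}{1019}\right) \left(-16\right) = \frac{208}{1019}$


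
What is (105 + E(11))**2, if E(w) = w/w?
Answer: 11236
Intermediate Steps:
E(w) = 1
(105 + E(11))**2 = (105 + 1)**2 = 106**2 = 11236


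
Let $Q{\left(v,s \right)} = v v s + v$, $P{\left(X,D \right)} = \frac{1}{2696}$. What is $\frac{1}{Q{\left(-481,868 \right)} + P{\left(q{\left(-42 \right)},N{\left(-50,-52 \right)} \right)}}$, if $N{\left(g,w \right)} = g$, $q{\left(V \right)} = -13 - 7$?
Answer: $\frac{2696}{541413057433} \approx 4.9796 \cdot 10^{-9}$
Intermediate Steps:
$q{\left(V \right)} = -20$
$P{\left(X,D \right)} = \frac{1}{2696}$
$Q{\left(v,s \right)} = v + s v^{2}$ ($Q{\left(v,s \right)} = v^{2} s + v = s v^{2} + v = v + s v^{2}$)
$\frac{1}{Q{\left(-481,868 \right)} + P{\left(q{\left(-42 \right)},N{\left(-50,-52 \right)} \right)}} = \frac{1}{- 481 \left(1 + 868 \left(-481\right)\right) + \frac{1}{2696}} = \frac{1}{- 481 \left(1 - 417508\right) + \frac{1}{2696}} = \frac{1}{\left(-481\right) \left(-417507\right) + \frac{1}{2696}} = \frac{1}{200820867 + \frac{1}{2696}} = \frac{1}{\frac{541413057433}{2696}} = \frac{2696}{541413057433}$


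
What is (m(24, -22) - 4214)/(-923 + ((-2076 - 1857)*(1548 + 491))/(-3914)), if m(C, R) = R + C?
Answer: -867672/231935 ≈ -3.7410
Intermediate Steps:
m(C, R) = C + R
(m(24, -22) - 4214)/(-923 + ((-2076 - 1857)*(1548 + 491))/(-3914)) = ((24 - 22) - 4214)/(-923 + ((-2076 - 1857)*(1548 + 491))/(-3914)) = (2 - 4214)/(-923 - 3933*2039*(-1/3914)) = -4212/(-923 - 8019387*(-1/3914)) = -4212/(-923 + 422073/206) = -4212/231935/206 = -4212*206/231935 = -867672/231935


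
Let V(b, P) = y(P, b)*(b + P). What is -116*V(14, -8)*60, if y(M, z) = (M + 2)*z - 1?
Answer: 3549600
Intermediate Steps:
y(M, z) = -1 + z*(2 + M) (y(M, z) = (2 + M)*z - 1 = z*(2 + M) - 1 = -1 + z*(2 + M))
V(b, P) = (P + b)*(-1 + 2*b + P*b) (V(b, P) = (-1 + 2*b + P*b)*(b + P) = (-1 + 2*b + P*b)*(P + b) = (P + b)*(-1 + 2*b + P*b))
-116*V(14, -8)*60 = -116*(-8 + 14)*(-1 + 2*14 - 8*14)*60 = -696*(-1 + 28 - 112)*60 = -696*(-85)*60 = -116*(-510)*60 = 59160*60 = 3549600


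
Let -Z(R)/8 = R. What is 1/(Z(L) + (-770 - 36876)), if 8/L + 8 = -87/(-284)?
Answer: -2185/82238334 ≈ -2.6569e-5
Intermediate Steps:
L = -2272/2185 (L = 8/(-8 - 87/(-284)) = 8/(-8 - 87*(-1/284)) = 8/(-8 + 87/284) = 8/(-2185/284) = 8*(-284/2185) = -2272/2185 ≈ -1.0398)
Z(R) = -8*R
1/(Z(L) + (-770 - 36876)) = 1/(-8*(-2272/2185) + (-770 - 36876)) = 1/(18176/2185 - 37646) = 1/(-82238334/2185) = -2185/82238334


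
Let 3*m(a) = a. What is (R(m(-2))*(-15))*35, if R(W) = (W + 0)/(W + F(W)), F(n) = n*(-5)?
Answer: 525/4 ≈ 131.25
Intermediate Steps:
F(n) = -5*n
m(a) = a/3
R(W) = -¼ (R(W) = (W + 0)/(W - 5*W) = W/((-4*W)) = W*(-1/(4*W)) = -¼)
(R(m(-2))*(-15))*35 = -¼*(-15)*35 = (15/4)*35 = 525/4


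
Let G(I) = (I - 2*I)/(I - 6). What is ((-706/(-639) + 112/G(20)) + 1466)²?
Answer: 19686188095744/10208025 ≈ 1.9285e+6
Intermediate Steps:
G(I) = -I/(-6 + I) (G(I) = (-I)/(-6 + I) = -I/(-6 + I))
((-706/(-639) + 112/G(20)) + 1466)² = ((-706/(-639) + 112/((-1*20/(-6 + 20)))) + 1466)² = ((-706*(-1/639) + 112/((-1*20/14))) + 1466)² = ((706/639 + 112/((-1*20*1/14))) + 1466)² = ((706/639 + 112/(-10/7)) + 1466)² = ((706/639 + 112*(-7/10)) + 1466)² = ((706/639 - 392/5) + 1466)² = (-246958/3195 + 1466)² = (4436912/3195)² = 19686188095744/10208025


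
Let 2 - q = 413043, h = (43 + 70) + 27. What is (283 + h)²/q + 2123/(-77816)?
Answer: -14800425107/32141198456 ≈ -0.46048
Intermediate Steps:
h = 140 (h = 113 + 27 = 140)
q = -413041 (q = 2 - 1*413043 = 2 - 413043 = -413041)
(283 + h)²/q + 2123/(-77816) = (283 + 140)²/(-413041) + 2123/(-77816) = 423²*(-1/413041) + 2123*(-1/77816) = 178929*(-1/413041) - 2123/77816 = -178929/413041 - 2123/77816 = -14800425107/32141198456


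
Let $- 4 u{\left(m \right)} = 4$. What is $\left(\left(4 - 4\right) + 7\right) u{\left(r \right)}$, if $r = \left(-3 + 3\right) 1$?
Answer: $-7$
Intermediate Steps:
$r = 0$ ($r = 0 \cdot 1 = 0$)
$u{\left(m \right)} = -1$ ($u{\left(m \right)} = \left(- \frac{1}{4}\right) 4 = -1$)
$\left(\left(4 - 4\right) + 7\right) u{\left(r \right)} = \left(\left(4 - 4\right) + 7\right) \left(-1\right) = \left(0 + 7\right) \left(-1\right) = 7 \left(-1\right) = -7$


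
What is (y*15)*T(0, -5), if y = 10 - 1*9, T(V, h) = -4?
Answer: -60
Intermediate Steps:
y = 1 (y = 10 - 9 = 1)
(y*15)*T(0, -5) = (1*15)*(-4) = 15*(-4) = -60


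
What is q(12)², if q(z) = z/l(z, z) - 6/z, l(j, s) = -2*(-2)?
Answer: 25/4 ≈ 6.2500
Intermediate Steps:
l(j, s) = 4
q(z) = -6/z + z/4 (q(z) = z/4 - 6/z = -6/z + z/4)
q(12)² = (-6/12 + (¼)*12)² = (-6*1/12 + 3)² = (-½ + 3)² = (5/2)² = 25/4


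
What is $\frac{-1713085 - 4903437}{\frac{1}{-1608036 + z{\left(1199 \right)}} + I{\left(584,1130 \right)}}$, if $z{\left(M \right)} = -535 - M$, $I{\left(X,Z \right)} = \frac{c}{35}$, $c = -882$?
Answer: $\frac{2130215723988}{8113241} \approx 2.6256 \cdot 10^{5}$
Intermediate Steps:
$I{\left(X,Z \right)} = - \frac{126}{5}$ ($I{\left(X,Z \right)} = - \frac{882}{35} = \left(-882\right) \frac{1}{35} = - \frac{126}{5}$)
$\frac{-1713085 - 4903437}{\frac{1}{-1608036 + z{\left(1199 \right)}} + I{\left(584,1130 \right)}} = \frac{-1713085 - 4903437}{\frac{1}{-1608036 - 1734} - \frac{126}{5}} = - \frac{6616522}{\frac{1}{-1608036 - 1734} - \frac{126}{5}} = - \frac{6616522}{\frac{1}{-1609770} - \frac{126}{5}} = - \frac{6616522}{- \frac{1}{1609770} - \frac{126}{5}} = - \frac{6616522}{- \frac{8113241}{321954}} = \left(-6616522\right) \left(- \frac{321954}{8113241}\right) = \frac{2130215723988}{8113241}$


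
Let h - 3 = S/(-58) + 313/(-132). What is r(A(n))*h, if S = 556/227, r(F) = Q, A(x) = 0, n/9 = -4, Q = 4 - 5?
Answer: -509693/868956 ≈ -0.58656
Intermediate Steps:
Q = -1
n = -36 (n = 9*(-4) = -36)
r(F) = -1
S = 556/227 (S = 556*(1/227) = 556/227 ≈ 2.4493)
h = 509693/868956 (h = 3 + ((556/227)/(-58) + 313/(-132)) = 3 + ((556/227)*(-1/58) + 313*(-1/132)) = 3 + (-278/6583 - 313/132) = 3 - 2097175/868956 = 509693/868956 ≈ 0.58656)
r(A(n))*h = -1*509693/868956 = -509693/868956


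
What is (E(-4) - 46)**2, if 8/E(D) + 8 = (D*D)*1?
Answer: 2025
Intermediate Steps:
E(D) = 8/(-8 + D**2) (E(D) = 8/(-8 + (D*D)*1) = 8/(-8 + D**2*1) = 8/(-8 + D**2))
(E(-4) - 46)**2 = (8/(-8 + (-4)**2) - 46)**2 = (8/(-8 + 16) - 46)**2 = (8/8 - 46)**2 = (8*(1/8) - 46)**2 = (1 - 46)**2 = (-45)**2 = 2025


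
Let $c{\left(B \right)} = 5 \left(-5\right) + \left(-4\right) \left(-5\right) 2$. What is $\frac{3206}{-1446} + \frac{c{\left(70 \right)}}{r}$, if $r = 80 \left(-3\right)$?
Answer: $- \frac{26371}{11568} \approx -2.2797$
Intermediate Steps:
$r = -240$
$c{\left(B \right)} = 15$ ($c{\left(B \right)} = -25 + 20 \cdot 2 = -25 + 40 = 15$)
$\frac{3206}{-1446} + \frac{c{\left(70 \right)}}{r} = \frac{3206}{-1446} + \frac{15}{-240} = 3206 \left(- \frac{1}{1446}\right) + 15 \left(- \frac{1}{240}\right) = - \frac{1603}{723} - \frac{1}{16} = - \frac{26371}{11568}$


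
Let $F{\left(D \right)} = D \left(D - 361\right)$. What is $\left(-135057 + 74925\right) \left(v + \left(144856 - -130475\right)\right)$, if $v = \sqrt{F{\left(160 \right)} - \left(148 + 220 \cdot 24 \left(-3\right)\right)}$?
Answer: $-16556203692 - 120264 i \sqrt{4117} \approx -1.6556 \cdot 10^{10} - 7.7166 \cdot 10^{6} i$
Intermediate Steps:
$F{\left(D \right)} = D \left(-361 + D\right)$
$v = 2 i \sqrt{4117}$ ($v = \sqrt{160 \left(-361 + 160\right) - \left(148 + 220 \cdot 24 \left(-3\right)\right)} = \sqrt{160 \left(-201\right) - -15692} = \sqrt{-32160 + \left(15840 - 148\right)} = \sqrt{-32160 + 15692} = \sqrt{-16468} = 2 i \sqrt{4117} \approx 128.33 i$)
$\left(-135057 + 74925\right) \left(v + \left(144856 - -130475\right)\right) = \left(-135057 + 74925\right) \left(2 i \sqrt{4117} + \left(144856 - -130475\right)\right) = - 60132 \left(2 i \sqrt{4117} + \left(144856 + 130475\right)\right) = - 60132 \left(2 i \sqrt{4117} + 275331\right) = - 60132 \left(275331 + 2 i \sqrt{4117}\right) = -16556203692 - 120264 i \sqrt{4117}$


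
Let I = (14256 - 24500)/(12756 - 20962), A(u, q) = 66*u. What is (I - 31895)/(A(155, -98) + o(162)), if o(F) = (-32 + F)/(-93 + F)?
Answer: -9029344347/2896718000 ≈ -3.1171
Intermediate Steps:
o(F) = (-32 + F)/(-93 + F)
I = 5122/4103 (I = -10244/(-8206) = -10244*(-1/8206) = 5122/4103 ≈ 1.2484)
(I - 31895)/(A(155, -98) + o(162)) = (5122/4103 - 31895)/(66*155 + (-32 + 162)/(-93 + 162)) = -130860063/(4103*(10230 + 130/69)) = -130860063/(4103*706000/69) = -130860063/4103*69/706000 = -9029344347/2896718000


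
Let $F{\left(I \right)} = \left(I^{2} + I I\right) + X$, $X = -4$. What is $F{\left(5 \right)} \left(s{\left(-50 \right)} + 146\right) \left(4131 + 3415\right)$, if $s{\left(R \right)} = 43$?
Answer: $65604924$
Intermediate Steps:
$F{\left(I \right)} = -4 + 2 I^{2}$ ($F{\left(I \right)} = \left(I^{2} + I I\right) - 4 = \left(I^{2} + I^{2}\right) - 4 = 2 I^{2} - 4 = -4 + 2 I^{2}$)
$F{\left(5 \right)} \left(s{\left(-50 \right)} + 146\right) \left(4131 + 3415\right) = \left(-4 + 2 \cdot 5^{2}\right) \left(43 + 146\right) \left(4131 + 3415\right) = \left(-4 + 2 \cdot 25\right) 189 \cdot 7546 = \left(-4 + 50\right) 1426194 = 46 \cdot 1426194 = 65604924$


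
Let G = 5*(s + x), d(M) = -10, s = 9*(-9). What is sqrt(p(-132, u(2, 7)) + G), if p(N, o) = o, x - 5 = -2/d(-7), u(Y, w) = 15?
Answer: 2*I*sqrt(91) ≈ 19.079*I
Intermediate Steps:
s = -81
x = 26/5 (x = 5 - 2/(-10) = 5 - 2*(-1/10) = 5 + 1/5 = 26/5 ≈ 5.2000)
G = -379 (G = 5*(-81 + 26/5) = 5*(-379/5) = -379)
sqrt(p(-132, u(2, 7)) + G) = sqrt(15 - 379) = sqrt(-364) = 2*I*sqrt(91)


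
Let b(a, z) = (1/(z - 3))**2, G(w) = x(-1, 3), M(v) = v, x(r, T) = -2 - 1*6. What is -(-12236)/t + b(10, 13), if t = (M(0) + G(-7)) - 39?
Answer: -1223553/4700 ≈ -260.33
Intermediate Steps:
x(r, T) = -8 (x(r, T) = -2 - 6 = -8)
G(w) = -8
t = -47 (t = (0 - 8) - 39 = -8 - 39 = -47)
b(a, z) = (-3 + z)**(-2) (b(a, z) = (1/(-3 + z))**2 = (-3 + z)**(-2))
-(-12236)/t + b(10, 13) = -(-12236)/(-47) + (-3 + 13)**(-2) = -(-12236)*(-1)/47 + 10**(-2) = -92*133/47 + 1/100 = -12236/47 + 1/100 = -1223553/4700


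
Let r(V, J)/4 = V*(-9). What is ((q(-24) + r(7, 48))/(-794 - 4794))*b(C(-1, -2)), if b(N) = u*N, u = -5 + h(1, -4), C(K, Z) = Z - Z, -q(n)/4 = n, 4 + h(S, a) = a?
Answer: 0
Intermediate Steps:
r(V, J) = -36*V (r(V, J) = 4*(V*(-9)) = 4*(-9*V) = -36*V)
h(S, a) = -4 + a
q(n) = -4*n
C(K, Z) = 0
u = -13 (u = -5 + (-4 - 4) = -5 - 8 = -13)
b(N) = -13*N
((q(-24) + r(7, 48))/(-794 - 4794))*b(C(-1, -2)) = ((-4*(-24) - 36*7)/(-794 - 4794))*(-13*0) = ((96 - 252)/(-5588))*0 = -156*(-1/5588)*0 = (39/1397)*0 = 0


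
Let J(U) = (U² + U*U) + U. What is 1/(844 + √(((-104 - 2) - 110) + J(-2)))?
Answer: 422/356273 - I*√210/712546 ≈ 0.0011845 - 2.0337e-5*I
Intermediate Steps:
J(U) = U + 2*U² (J(U) = (U² + U²) + U = 2*U² + U = U + 2*U²)
1/(844 + √(((-104 - 2) - 110) + J(-2))) = 1/(844 + √(((-104 - 2) - 110) - 2*(1 + 2*(-2)))) = 1/(844 + √((-106 - 110) - 2*(1 - 4))) = 1/(844 + √(-216 - 2*(-3))) = 1/(844 + √(-216 + 6)) = 1/(844 + √(-210)) = 1/(844 + I*√210)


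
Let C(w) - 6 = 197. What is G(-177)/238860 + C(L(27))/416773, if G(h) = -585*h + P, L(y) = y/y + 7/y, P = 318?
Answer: 2063608699/4740495180 ≈ 0.43532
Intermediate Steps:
L(y) = 1 + 7/y
C(w) = 203 (C(w) = 6 + 197 = 203)
G(h) = 318 - 585*h (G(h) = -585*h + 318 = 318 - 585*h)
G(-177)/238860 + C(L(27))/416773 = (318 - 585*(-177))/238860 + 203/416773 = (318 + 103545)*(1/238860) + 203*(1/416773) = 103863*(1/238860) + 29/59539 = 34621/79620 + 29/59539 = 2063608699/4740495180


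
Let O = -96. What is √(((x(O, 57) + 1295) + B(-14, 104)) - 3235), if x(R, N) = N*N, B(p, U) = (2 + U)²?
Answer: √12545 ≈ 112.00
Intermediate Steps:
x(R, N) = N²
√(((x(O, 57) + 1295) + B(-14, 104)) - 3235) = √(((57² + 1295) + (2 + 104)²) - 3235) = √(((3249 + 1295) + 106²) - 3235) = √((4544 + 11236) - 3235) = √(15780 - 3235) = √12545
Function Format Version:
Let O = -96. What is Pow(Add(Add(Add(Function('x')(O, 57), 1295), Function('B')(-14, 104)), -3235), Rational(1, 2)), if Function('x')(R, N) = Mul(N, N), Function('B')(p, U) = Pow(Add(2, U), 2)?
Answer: Pow(12545, Rational(1, 2)) ≈ 112.00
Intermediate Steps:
Function('x')(R, N) = Pow(N, 2)
Pow(Add(Add(Add(Function('x')(O, 57), 1295), Function('B')(-14, 104)), -3235), Rational(1, 2)) = Pow(Add(Add(Add(Pow(57, 2), 1295), Pow(Add(2, 104), 2)), -3235), Rational(1, 2)) = Pow(Add(Add(Add(3249, 1295), Pow(106, 2)), -3235), Rational(1, 2)) = Pow(Add(Add(4544, 11236), -3235), Rational(1, 2)) = Pow(Add(15780, -3235), Rational(1, 2)) = Pow(12545, Rational(1, 2))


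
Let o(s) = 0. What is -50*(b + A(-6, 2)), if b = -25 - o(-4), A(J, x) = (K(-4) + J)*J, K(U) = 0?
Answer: -550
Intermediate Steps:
A(J, x) = J**2 (A(J, x) = (0 + J)*J = J*J = J**2)
b = -25 (b = -25 - 1*0 = -25 + 0 = -25)
-50*(b + A(-6, 2)) = -50*(-25 + (-6)**2) = -50*(-25 + 36) = -50*11 = -550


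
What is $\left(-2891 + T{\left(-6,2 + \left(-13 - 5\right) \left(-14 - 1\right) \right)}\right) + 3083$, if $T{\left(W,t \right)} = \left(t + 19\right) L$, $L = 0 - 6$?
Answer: $-1554$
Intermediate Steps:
$L = -6$ ($L = 0 - 6 = -6$)
$T{\left(W,t \right)} = -114 - 6 t$ ($T{\left(W,t \right)} = \left(t + 19\right) \left(-6\right) = \left(19 + t\right) \left(-6\right) = -114 - 6 t$)
$\left(-2891 + T{\left(-6,2 + \left(-13 - 5\right) \left(-14 - 1\right) \right)}\right) + 3083 = \left(-2891 - \left(114 + 6 \left(2 + \left(-13 - 5\right) \left(-14 - 1\right)\right)\right)\right) + 3083 = \left(-2891 - \left(114 + 6 \left(2 - -270\right)\right)\right) + 3083 = \left(-2891 - \left(114 + 6 \left(2 + 270\right)\right)\right) + 3083 = \left(-2891 - 1746\right) + 3083 = -4637 + 3083 = -1554$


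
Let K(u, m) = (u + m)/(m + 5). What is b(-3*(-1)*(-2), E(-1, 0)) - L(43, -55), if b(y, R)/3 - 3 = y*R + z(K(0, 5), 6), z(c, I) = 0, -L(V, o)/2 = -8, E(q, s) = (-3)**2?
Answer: -169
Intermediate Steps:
E(q, s) = 9
L(V, o) = 16 (L(V, o) = -2*(-8) = 16)
K(u, m) = (m + u)/(5 + m)
b(y, R) = 9 + 3*R*y (b(y, R) = 9 + 3*(y*R + 0) = 9 + 3*(R*y + 0) = 9 + 3*(R*y) = 9 + 3*R*y)
b(-3*(-1)*(-2), E(-1, 0)) - L(43, -55) = (9 + 3*9*(-3*(-1)*(-2))) - 1*16 = (9 + 3*9*(3*(-2))) - 16 = (9 + 3*9*(-6)) - 16 = (9 - 162) - 16 = -153 - 16 = -169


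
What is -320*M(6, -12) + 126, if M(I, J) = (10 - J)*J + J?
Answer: 88446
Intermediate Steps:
M(I, J) = J + J*(10 - J) (M(I, J) = J*(10 - J) + J = J + J*(10 - J))
-320*M(6, -12) + 126 = -(-3840)*(11 - 1*(-12)) + 126 = -(-3840)*(11 + 12) + 126 = -(-3840)*23 + 126 = -320*(-276) + 126 = 88320 + 126 = 88446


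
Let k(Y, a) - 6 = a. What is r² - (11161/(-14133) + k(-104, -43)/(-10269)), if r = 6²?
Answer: 8962136780/6911037 ≈ 1296.8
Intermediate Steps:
k(Y, a) = 6 + a
r = 36
r² - (11161/(-14133) + k(-104, -43)/(-10269)) = 36² - (11161/(-14133) + (6 - 43)/(-10269)) = 1296 - (11161*(-1/14133) - 37*(-1/10269)) = 1296 - (-11161/14133 + 37/10269) = 1296 - 1*(-5432828/6911037) = 1296 + 5432828/6911037 = 8962136780/6911037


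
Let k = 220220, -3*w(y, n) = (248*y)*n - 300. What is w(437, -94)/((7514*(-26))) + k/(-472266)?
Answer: -205847794231/11532971853 ≈ -17.849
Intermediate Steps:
w(y, n) = 100 - 248*n*y/3 (w(y, n) = -((248*y)*n - 300)/3 = -(248*n*y - 300)/3 = -(-300 + 248*n*y)/3 = 100 - 248*n*y/3)
w(437, -94)/((7514*(-26))) + k/(-472266) = (100 - 248/3*(-94)*437)/((7514*(-26))) + 220220/(-472266) = (100 + 10187344/3)/(-195364) + 220220*(-1/472266) = (10187644/3)*(-1/195364) - 110110/236133 = -2546911/146523 - 110110/236133 = -205847794231/11532971853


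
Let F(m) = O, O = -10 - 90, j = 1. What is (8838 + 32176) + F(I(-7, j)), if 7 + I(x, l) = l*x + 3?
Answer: 40914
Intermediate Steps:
O = -100
I(x, l) = -4 + l*x (I(x, l) = -7 + (l*x + 3) = -7 + (3 + l*x) = -4 + l*x)
F(m) = -100
(8838 + 32176) + F(I(-7, j)) = (8838 + 32176) - 100 = 41014 - 100 = 40914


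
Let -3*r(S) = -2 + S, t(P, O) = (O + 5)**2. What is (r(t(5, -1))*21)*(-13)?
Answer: 1274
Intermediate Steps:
t(P, O) = (5 + O)**2
r(S) = 2/3 - S/3 (r(S) = -(-2 + S)/3 = 2/3 - S/3)
(r(t(5, -1))*21)*(-13) = ((2/3 - (5 - 1)**2/3)*21)*(-13) = ((2/3 - 1/3*4**2)*21)*(-13) = ((2/3 - 1/3*16)*21)*(-13) = ((2/3 - 16/3)*21)*(-13) = -14/3*21*(-13) = -98*(-13) = 1274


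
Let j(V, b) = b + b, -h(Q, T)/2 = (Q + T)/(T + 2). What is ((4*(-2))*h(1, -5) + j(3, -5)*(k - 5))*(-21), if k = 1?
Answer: -1288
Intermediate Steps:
h(Q, T) = -2*(Q + T)/(2 + T) (h(Q, T) = -2*(Q + T)/(T + 2) = -2*(Q + T)/(2 + T))
j(V, b) = 2*b
((4*(-2))*h(1, -5) + j(3, -5)*(k - 5))*(-21) = ((4*(-2))*(2*(-1*1 - 1*(-5))/(2 - 5)) + (2*(-5))*(1 - 5))*(-21) = (-16*(-1 + 5)/(-3) - 10*(-4))*(-21) = (-16*(-1)*4/3 + 40)*(-21) = (-8*(-8/3) + 40)*(-21) = (64/3 + 40)*(-21) = (184/3)*(-21) = -1288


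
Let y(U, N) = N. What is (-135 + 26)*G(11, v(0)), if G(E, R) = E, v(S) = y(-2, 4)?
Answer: -1199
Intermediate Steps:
v(S) = 4
(-135 + 26)*G(11, v(0)) = (-135 + 26)*11 = -109*11 = -1199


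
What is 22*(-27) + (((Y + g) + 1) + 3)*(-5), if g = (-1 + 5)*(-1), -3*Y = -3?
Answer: -599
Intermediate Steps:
Y = 1 (Y = -1/3*(-3) = 1)
g = -4 (g = 4*(-1) = -4)
22*(-27) + (((Y + g) + 1) + 3)*(-5) = 22*(-27) + (((1 - 4) + 1) + 3)*(-5) = -594 + ((-3 + 1) + 3)*(-5) = -594 + (-2 + 3)*(-5) = -594 + 1*(-5) = -594 - 5 = -599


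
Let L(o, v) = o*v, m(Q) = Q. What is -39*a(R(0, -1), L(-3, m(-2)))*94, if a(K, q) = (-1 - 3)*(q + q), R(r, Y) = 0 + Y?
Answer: 175968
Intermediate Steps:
R(r, Y) = Y
a(K, q) = -8*q
-39*a(R(0, -1), L(-3, m(-2)))*94 = -(-312)*(-3*(-2))*94 = -(-312)*6*94 = -39*(-48)*94 = 1872*94 = 175968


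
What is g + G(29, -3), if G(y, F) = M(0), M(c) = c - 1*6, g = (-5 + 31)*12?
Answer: 306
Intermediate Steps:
g = 312 (g = 26*12 = 312)
M(c) = -6 + c (M(c) = c - 6 = -6 + c)
G(y, F) = -6 (G(y, F) = -6 + 0 = -6)
g + G(29, -3) = 312 - 6 = 306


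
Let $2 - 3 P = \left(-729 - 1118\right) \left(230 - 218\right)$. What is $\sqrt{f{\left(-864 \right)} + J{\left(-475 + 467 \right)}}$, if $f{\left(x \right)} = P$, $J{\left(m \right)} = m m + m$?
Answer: $\frac{\sqrt{67002}}{3} \approx 86.282$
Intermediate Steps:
$P = \frac{22166}{3}$ ($P = \frac{2}{3} - \frac{\left(-729 - 1118\right) \left(230 - 218\right)}{3} = \frac{2}{3} - \frac{\left(-1847\right) 12}{3} = \frac{2}{3} - -7388 = \frac{2}{3} + 7388 = \frac{22166}{3} \approx 7388.7$)
$J{\left(m \right)} = m + m^{2}$ ($J{\left(m \right)} = m^{2} + m = m + m^{2}$)
$f{\left(x \right)} = \frac{22166}{3}$
$\sqrt{f{\left(-864 \right)} + J{\left(-475 + 467 \right)}} = \sqrt{\frac{22166}{3} + \left(-475 + 467\right) \left(1 + \left(-475 + 467\right)\right)} = \sqrt{\frac{22166}{3} - 8 \left(1 - 8\right)} = \sqrt{\frac{22166}{3} - -56} = \sqrt{\frac{22166}{3} + 56} = \sqrt{\frac{22334}{3}} = \frac{\sqrt{67002}}{3}$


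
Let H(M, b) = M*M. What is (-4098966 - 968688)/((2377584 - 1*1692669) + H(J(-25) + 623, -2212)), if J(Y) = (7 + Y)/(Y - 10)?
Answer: -3103938075/657632102 ≈ -4.7199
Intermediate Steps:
J(Y) = (7 + Y)/(-10 + Y)
H(M, b) = M**2
(-4098966 - 968688)/((2377584 - 1*1692669) + H(J(-25) + 623, -2212)) = (-4098966 - 968688)/((2377584 - 1*1692669) + ((7 - 25)/(-10 - 25) + 623)**2) = -5067654/((2377584 - 1692669) + (-18/(-35) + 623)**2) = -5067654/(684915 + (-1/35*(-18) + 623)**2) = -5067654/(684915 + (18/35 + 623)**2) = -5067654/(684915 + (21823/35)**2) = -5067654/(684915 + 476243329/1225) = -5067654/1315264204/1225 = -5067654*1225/1315264204 = -3103938075/657632102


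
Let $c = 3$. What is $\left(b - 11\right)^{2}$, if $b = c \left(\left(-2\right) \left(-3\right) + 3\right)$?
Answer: $256$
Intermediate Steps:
$b = 27$ ($b = 3 \left(\left(-2\right) \left(-3\right) + 3\right) = 3 \left(6 + 3\right) = 3 \cdot 9 = 27$)
$\left(b - 11\right)^{2} = \left(27 - 11\right)^{2} = 16^{2} = 256$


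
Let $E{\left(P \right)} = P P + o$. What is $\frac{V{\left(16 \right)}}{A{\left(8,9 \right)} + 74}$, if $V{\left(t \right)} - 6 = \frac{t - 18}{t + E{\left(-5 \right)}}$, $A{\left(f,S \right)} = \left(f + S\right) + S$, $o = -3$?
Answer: $\frac{113}{1900} \approx 0.059474$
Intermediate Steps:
$A{\left(f,S \right)} = f + 2 S$ ($A{\left(f,S \right)} = \left(S + f\right) + S = f + 2 S$)
$E{\left(P \right)} = -3 + P^{2}$ ($E{\left(P \right)} = P P - 3 = P^{2} - 3 = -3 + P^{2}$)
$V{\left(t \right)} = 6 + \frac{-18 + t}{22 + t}$ ($V{\left(t \right)} = 6 + \frac{t - 18}{t - \left(3 - \left(-5\right)^{2}\right)} = 6 + \frac{-18 + t}{t + \left(-3 + 25\right)} = 6 + \frac{-18 + t}{t + 22} = 6 + \frac{-18 + t}{22 + t}$)
$\frac{V{\left(16 \right)}}{A{\left(8,9 \right)} + 74} = \frac{\frac{1}{22 + 16} \left(114 + 7 \cdot 16\right)}{\left(8 + 2 \cdot 9\right) + 74} = \frac{\frac{1}{38} \left(114 + 112\right)}{\left(8 + 18\right) + 74} = \frac{\frac{1}{38} \cdot 226}{26 + 74} = \frac{113}{19 \cdot 100} = \frac{113}{19} \cdot \frac{1}{100} = \frac{113}{1900}$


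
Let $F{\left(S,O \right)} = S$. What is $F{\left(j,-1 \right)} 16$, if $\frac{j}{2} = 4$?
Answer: $128$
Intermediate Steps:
$j = 8$ ($j = 2 \cdot 4 = 8$)
$F{\left(j,-1 \right)} 16 = 8 \cdot 16 = 128$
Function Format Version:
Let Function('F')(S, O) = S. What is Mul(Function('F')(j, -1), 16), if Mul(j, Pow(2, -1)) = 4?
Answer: 128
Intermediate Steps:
j = 8 (j = Mul(2, 4) = 8)
Mul(Function('F')(j, -1), 16) = Mul(8, 16) = 128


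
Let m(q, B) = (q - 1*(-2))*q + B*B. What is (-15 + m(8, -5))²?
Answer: 8100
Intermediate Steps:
m(q, B) = B² + q*(2 + q) (m(q, B) = (q + 2)*q + B² = (2 + q)*q + B² = q*(2 + q) + B² = B² + q*(2 + q))
(-15 + m(8, -5))² = (-15 + ((-5)² + 8² + 2*8))² = (-15 + (25 + 64 + 16))² = (-15 + 105)² = 90² = 8100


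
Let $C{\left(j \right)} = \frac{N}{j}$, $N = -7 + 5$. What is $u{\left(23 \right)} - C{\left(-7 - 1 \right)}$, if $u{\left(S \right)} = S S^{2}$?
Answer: $\frac{48667}{4} \approx 12167.0$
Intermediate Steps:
$N = -2$
$u{\left(S \right)} = S^{3}$
$C{\left(j \right)} = - \frac{2}{j}$
$u{\left(23 \right)} - C{\left(-7 - 1 \right)} = 23^{3} - - \frac{2}{-7 - 1} = 12167 - - \frac{2}{-7 - 1} = 12167 - - \frac{2}{-8} = 12167 - \left(-2\right) \left(- \frac{1}{8}\right) = 12167 - \frac{1}{4} = \frac{48667}{4}$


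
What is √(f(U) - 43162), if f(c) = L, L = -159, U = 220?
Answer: I*√43321 ≈ 208.14*I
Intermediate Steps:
f(c) = -159
√(f(U) - 43162) = √(-159 - 43162) = √(-43321) = I*√43321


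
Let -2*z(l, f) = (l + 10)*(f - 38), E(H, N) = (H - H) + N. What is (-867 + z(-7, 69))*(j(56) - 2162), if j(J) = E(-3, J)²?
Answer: -889749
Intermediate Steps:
E(H, N) = N (E(H, N) = 0 + N = N)
z(l, f) = -(-38 + f)*(10 + l)/2 (z(l, f) = -(l + 10)*(f - 38)/2 = -(10 + l)*(-38 + f)/2 = -(-38 + f)*(10 + l)/2)
j(J) = J²
(-867 + z(-7, 69))*(j(56) - 2162) = (-867 + (190 - 5*69 + 19*(-7) - ½*69*(-7)))*(56² - 2162) = (-867 + (190 - 345 - 133 + 483/2))*(3136 - 2162) = (-867 - 93/2)*974 = -1827/2*974 = -889749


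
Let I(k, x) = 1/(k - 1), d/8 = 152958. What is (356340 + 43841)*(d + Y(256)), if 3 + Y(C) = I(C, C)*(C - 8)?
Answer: 124869999318343/255 ≈ 4.8969e+11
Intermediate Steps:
d = 1223664 (d = 8*152958 = 1223664)
I(k, x) = 1/(-1 + k)
Y(C) = -3 + (-8 + C)/(-1 + C) (Y(C) = -3 + (C - 8)/(-1 + C) = -3 + (-8 + C)/(-1 + C))
(356340 + 43841)*(d + Y(256)) = (356340 + 43841)*(1223664 + (-5 - 2*256)/(-1 + 256)) = 400181*(1223664 + (-5 - 512)/255) = 400181*(1223664 + (1/255)*(-517)) = 400181*(1223664 - 517/255) = 400181*(312033803/255) = 124869999318343/255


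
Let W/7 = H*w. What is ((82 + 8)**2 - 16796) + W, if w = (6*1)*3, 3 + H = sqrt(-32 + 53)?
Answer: -9074 + 126*sqrt(21) ≈ -8496.6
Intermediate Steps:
H = -3 + sqrt(21) (H = -3 + sqrt(-32 + 53) = -3 + sqrt(21) ≈ 1.5826)
w = 18 (w = 6*3 = 18)
W = -378 + 126*sqrt(21) (W = 7*((-3 + sqrt(21))*18) = 7*(-54 + 18*sqrt(21)) = -378 + 126*sqrt(21) ≈ 199.40)
((82 + 8)**2 - 16796) + W = ((82 + 8)**2 - 16796) + (-378 + 126*sqrt(21)) = (90**2 - 16796) + (-378 + 126*sqrt(21)) = (8100 - 16796) + (-378 + 126*sqrt(21)) = -8696 + (-378 + 126*sqrt(21)) = -9074 + 126*sqrt(21)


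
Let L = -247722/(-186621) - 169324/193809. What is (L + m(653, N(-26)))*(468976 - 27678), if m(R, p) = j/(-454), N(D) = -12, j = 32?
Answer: 42079404574096084/248797705191 ≈ 1.6913e+5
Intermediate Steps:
L = 5470446298/12056276463 (L = -247722*(-1/186621) - 169324*1/193809 = 82574/62207 - 169324/193809 = 5470446298/12056276463 ≈ 0.45374)
m(R, p) = -16/227 (m(R, p) = 32/(-454) = 32*(-1/454) = -16/227)
(L + m(653, N(-26)))*(468976 - 27678) = (5470446298/12056276463 - 16/227)*(468976 - 27678) = (1048890886238/2736774757101)*441298 = 42079404574096084/248797705191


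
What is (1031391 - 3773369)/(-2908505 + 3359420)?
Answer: -2741978/450915 ≈ -6.0809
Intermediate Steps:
(1031391 - 3773369)/(-2908505 + 3359420) = -2741978/450915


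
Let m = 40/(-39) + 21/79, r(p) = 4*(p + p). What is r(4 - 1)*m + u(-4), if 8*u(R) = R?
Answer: -38483/2054 ≈ -18.736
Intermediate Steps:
u(R) = R/8
r(p) = 8*p (r(p) = 4*(2*p) = 8*p)
m = -2341/3081 (m = 40*(-1/39) + 21*(1/79) = -40/39 + 21/79 = -2341/3081 ≈ -0.75982)
r(4 - 1)*m + u(-4) = (8*(4 - 1))*(-2341/3081) + (⅛)*(-4) = (8*3)*(-2341/3081) - ½ = 24*(-2341/3081) - ½ = -18728/1027 - ½ = -38483/2054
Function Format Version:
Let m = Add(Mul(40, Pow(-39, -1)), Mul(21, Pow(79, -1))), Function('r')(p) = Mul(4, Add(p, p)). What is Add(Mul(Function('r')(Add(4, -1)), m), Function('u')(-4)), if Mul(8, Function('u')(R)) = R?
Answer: Rational(-38483, 2054) ≈ -18.736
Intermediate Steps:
Function('u')(R) = Mul(Rational(1, 8), R)
Function('r')(p) = Mul(8, p) (Function('r')(p) = Mul(4, Mul(2, p)) = Mul(8, p))
m = Rational(-2341, 3081) (m = Add(Mul(40, Rational(-1, 39)), Mul(21, Rational(1, 79))) = Add(Rational(-40, 39), Rational(21, 79)) = Rational(-2341, 3081) ≈ -0.75982)
Add(Mul(Function('r')(Add(4, -1)), m), Function('u')(-4)) = Add(Mul(Mul(8, Add(4, -1)), Rational(-2341, 3081)), Mul(Rational(1, 8), -4)) = Add(Mul(Mul(8, 3), Rational(-2341, 3081)), Rational(-1, 2)) = Add(Mul(24, Rational(-2341, 3081)), Rational(-1, 2)) = Add(Rational(-18728, 1027), Rational(-1, 2)) = Rational(-38483, 2054)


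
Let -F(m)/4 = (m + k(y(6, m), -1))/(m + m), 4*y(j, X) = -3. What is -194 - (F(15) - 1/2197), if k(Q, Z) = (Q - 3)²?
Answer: -3341629/17576 ≈ -190.12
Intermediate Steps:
y(j, X) = -¾ (y(j, X) = (¼)*(-3) = -¾)
k(Q, Z) = (-3 + Q)²
F(m) = -2*(225/16 + m)/m (F(m) = -4*(m + (-3 - ¾)²)/(m + m) = -4*(m + (-15/4)²)/(2*m) = -4*(m + 225/16)*1/(2*m) = -4*(225/16 + m)*1/(2*m) = -2*(225/16 + m)/m)
-194 - (F(15) - 1/2197) = -194 - ((-2 - 225/8/15) - 1/2197) = -194 - ((-2 - 225/8*1/15) - 1*1/2197) = -194 - ((-2 - 15/8) - 1/2197) = -194 - (-31/8 - 1/2197) = -194 - 1*(-68115/17576) = -194 + 68115/17576 = -3341629/17576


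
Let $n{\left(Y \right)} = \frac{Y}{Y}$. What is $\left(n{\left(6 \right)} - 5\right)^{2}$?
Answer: $16$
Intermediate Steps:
$n{\left(Y \right)} = 1$
$\left(n{\left(6 \right)} - 5\right)^{2} = \left(1 - 5\right)^{2} = \left(-4\right)^{2} = 16$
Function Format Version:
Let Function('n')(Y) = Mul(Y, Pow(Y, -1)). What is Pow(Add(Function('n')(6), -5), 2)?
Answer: 16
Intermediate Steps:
Function('n')(Y) = 1
Pow(Add(Function('n')(6), -5), 2) = Pow(Add(1, -5), 2) = Pow(-4, 2) = 16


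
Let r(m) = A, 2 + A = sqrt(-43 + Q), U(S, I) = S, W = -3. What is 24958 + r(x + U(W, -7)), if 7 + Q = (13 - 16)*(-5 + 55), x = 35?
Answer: 24956 + 10*I*sqrt(2) ≈ 24956.0 + 14.142*I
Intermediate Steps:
Q = -157 (Q = -7 + (13 - 16)*(-5 + 55) = -7 - 3*50 = -7 - 150 = -157)
A = -2 + 10*I*sqrt(2) (A = -2 + sqrt(-43 - 157) = -2 + sqrt(-200) = -2 + 10*I*sqrt(2) ≈ -2.0 + 14.142*I)
r(m) = -2 + 10*I*sqrt(2)
24958 + r(x + U(W, -7)) = 24958 + (-2 + 10*I*sqrt(2)) = 24956 + 10*I*sqrt(2)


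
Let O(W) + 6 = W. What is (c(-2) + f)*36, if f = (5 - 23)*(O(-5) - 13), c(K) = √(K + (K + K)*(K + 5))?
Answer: 15552 + 36*I*√14 ≈ 15552.0 + 134.7*I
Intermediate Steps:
O(W) = -6 + W
c(K) = √(K + 2*K*(5 + K)) (c(K) = √(K + (2*K)*(5 + K)) = √(K + 2*K*(5 + K)))
f = 432 (f = (5 - 23)*((-6 - 5) - 13) = -18*(-11 - 13) = -18*(-24) = 432)
(c(-2) + f)*36 = (√(-2*(11 + 2*(-2))) + 432)*36 = (√(-2*(11 - 4)) + 432)*36 = (√(-2*7) + 432)*36 = (√(-14) + 432)*36 = (I*√14 + 432)*36 = (432 + I*√14)*36 = 15552 + 36*I*√14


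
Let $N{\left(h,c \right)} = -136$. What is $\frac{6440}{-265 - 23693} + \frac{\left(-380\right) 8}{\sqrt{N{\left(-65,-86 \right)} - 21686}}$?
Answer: $- \frac{3220}{11979} + \frac{1520 i \sqrt{21822}}{10911} \approx -0.2688 + 20.579 i$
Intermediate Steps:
$\frac{6440}{-265 - 23693} + \frac{\left(-380\right) 8}{\sqrt{N{\left(-65,-86 \right)} - 21686}} = \frac{6440}{-265 - 23693} + \frac{\left(-380\right) 8}{\sqrt{-136 - 21686}} = \frac{6440}{-265 - 23693} - \frac{3040}{\sqrt{-21822}} = \frac{6440}{-23958} - \frac{3040}{i \sqrt{21822}} = 6440 \left(- \frac{1}{23958}\right) - 3040 \left(- \frac{i \sqrt{21822}}{21822}\right) = - \frac{3220}{11979} + \frac{1520 i \sqrt{21822}}{10911}$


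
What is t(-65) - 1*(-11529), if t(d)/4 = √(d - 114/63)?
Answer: 11529 + 4*I*√29463/21 ≈ 11529.0 + 32.695*I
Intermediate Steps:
t(d) = 4*√(-38/21 + d) (t(d) = 4*√(d - 114/63) = 4*√(d - 114*1/63) = 4*√(d - 38/21) = 4*√(-38/21 + d))
t(-65) - 1*(-11529) = 4*√(-798 + 441*(-65))/21 - 1*(-11529) = 4*√(-798 - 28665)/21 + 11529 = 4*√(-29463)/21 + 11529 = 4*(I*√29463)/21 + 11529 = 4*I*√29463/21 + 11529 = 11529 + 4*I*√29463/21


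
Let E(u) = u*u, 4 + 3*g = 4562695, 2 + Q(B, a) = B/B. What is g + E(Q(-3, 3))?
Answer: 1520898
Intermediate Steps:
Q(B, a) = -1 (Q(B, a) = -2 + B/B = -2 + 1 = -1)
g = 1520897 (g = -4/3 + (⅓)*4562695 = -4/3 + 4562695/3 = 1520897)
E(u) = u²
g + E(Q(-3, 3)) = 1520897 + (-1)² = 1520897 + 1 = 1520898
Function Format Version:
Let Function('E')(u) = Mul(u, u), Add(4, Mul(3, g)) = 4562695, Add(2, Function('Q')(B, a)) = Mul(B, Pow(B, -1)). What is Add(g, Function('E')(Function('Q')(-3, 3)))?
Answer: 1520898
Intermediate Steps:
Function('Q')(B, a) = -1 (Function('Q')(B, a) = Add(-2, Mul(B, Pow(B, -1))) = Add(-2, 1) = -1)
g = 1520897 (g = Add(Rational(-4, 3), Mul(Rational(1, 3), 4562695)) = Add(Rational(-4, 3), Rational(4562695, 3)) = 1520897)
Function('E')(u) = Pow(u, 2)
Add(g, Function('E')(Function('Q')(-3, 3))) = Add(1520897, Pow(-1, 2)) = Add(1520897, 1) = 1520898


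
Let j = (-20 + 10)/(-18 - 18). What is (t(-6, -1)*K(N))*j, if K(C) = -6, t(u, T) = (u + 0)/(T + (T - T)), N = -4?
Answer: -10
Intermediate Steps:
t(u, T) = u/T (t(u, T) = u/(T + 0) = u/T)
j = 5/18 (j = -10/(-36) = -10*(-1/36) = 5/18 ≈ 0.27778)
(t(-6, -1)*K(N))*j = (-6/(-1)*(-6))*(5/18) = (-6*(-1)*(-6))*(5/18) = (6*(-6))*(5/18) = -36*5/18 = -10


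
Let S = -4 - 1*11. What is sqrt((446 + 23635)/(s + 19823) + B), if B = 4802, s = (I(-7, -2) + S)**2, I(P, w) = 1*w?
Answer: sqrt(13492066065)/1676 ≈ 69.305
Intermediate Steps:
I(P, w) = w
S = -15 (S = -4 - 11 = -15)
s = 289 (s = (-2 - 15)**2 = (-17)**2 = 289)
sqrt((446 + 23635)/(s + 19823) + B) = sqrt((446 + 23635)/(289 + 19823) + 4802) = sqrt(24081/20112 + 4802) = sqrt(24081*(1/20112) + 4802) = sqrt(8027/6704 + 4802) = sqrt(32200635/6704) = sqrt(13492066065)/1676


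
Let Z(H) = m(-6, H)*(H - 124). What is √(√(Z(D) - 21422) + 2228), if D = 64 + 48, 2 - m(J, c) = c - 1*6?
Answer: √(2228 + I*√20174) ≈ 47.226 + 1.5038*I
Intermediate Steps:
m(J, c) = 8 - c (m(J, c) = 2 - (c - 1*6) = 2 - (c - 6) = 2 - (-6 + c) = 2 + (6 - c) = 8 - c)
D = 112
Z(H) = (-124 + H)*(8 - H) (Z(H) = (8 - H)*(H - 124) = (8 - H)*(-124 + H) = (-124 + H)*(8 - H))
√(√(Z(D) - 21422) + 2228) = √(√(-(-124 + 112)*(-8 + 112) - 21422) + 2228) = √(√(-1*(-12)*104 - 21422) + 2228) = √(√(1248 - 21422) + 2228) = √(√(-20174) + 2228) = √(I*√20174 + 2228) = √(2228 + I*√20174)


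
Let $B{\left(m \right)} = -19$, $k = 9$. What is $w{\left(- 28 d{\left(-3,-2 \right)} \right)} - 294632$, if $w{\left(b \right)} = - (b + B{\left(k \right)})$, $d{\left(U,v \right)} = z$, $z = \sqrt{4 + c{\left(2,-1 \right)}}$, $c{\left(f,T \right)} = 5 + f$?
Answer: $-294613 + 28 \sqrt{11} \approx -2.9452 \cdot 10^{5}$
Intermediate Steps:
$z = \sqrt{11}$ ($z = \sqrt{4 + \left(5 + 2\right)} = \sqrt{4 + 7} = \sqrt{11} \approx 3.3166$)
$d{\left(U,v \right)} = \sqrt{11}$
$w{\left(b \right)} = 19 - b$ ($w{\left(b \right)} = - (b - 19) = - (-19 + b) = 19 - b$)
$w{\left(- 28 d{\left(-3,-2 \right)} \right)} - 294632 = \left(19 - - 28 \sqrt{11}\right) - 294632 = \left(19 + 28 \sqrt{11}\right) - 294632 = -294613 + 28 \sqrt{11}$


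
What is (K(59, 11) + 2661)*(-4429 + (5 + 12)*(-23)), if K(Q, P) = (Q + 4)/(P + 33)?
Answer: -141162135/11 ≈ -1.2833e+7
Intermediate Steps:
K(Q, P) = (4 + Q)/(33 + P)
(K(59, 11) + 2661)*(-4429 + (5 + 12)*(-23)) = ((4 + 59)/(33 + 11) + 2661)*(-4429 + (5 + 12)*(-23)) = (63/44 + 2661)*(-4429 + 17*(-23)) = ((1/44)*63 + 2661)*(-4429 - 391) = (63/44 + 2661)*(-4820) = (117147/44)*(-4820) = -141162135/11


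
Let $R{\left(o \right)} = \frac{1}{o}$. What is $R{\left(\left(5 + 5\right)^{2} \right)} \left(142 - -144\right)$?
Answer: $\frac{143}{50} \approx 2.86$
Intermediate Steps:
$R{\left(\left(5 + 5\right)^{2} \right)} \left(142 - -144\right) = \frac{142 - -144}{\left(5 + 5\right)^{2}} = \frac{142 + 144}{10^{2}} = \frac{1}{100} \cdot 286 = \frac{143}{50}$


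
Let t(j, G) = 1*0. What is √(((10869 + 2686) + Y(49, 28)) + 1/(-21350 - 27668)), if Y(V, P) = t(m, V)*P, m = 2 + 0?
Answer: √32569470362802/49018 ≈ 116.43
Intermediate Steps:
m = 2
t(j, G) = 0
Y(V, P) = 0 (Y(V, P) = 0*P = 0)
√(((10869 + 2686) + Y(49, 28)) + 1/(-21350 - 27668)) = √(((10869 + 2686) + 0) + 1/(-21350 - 27668)) = √((13555 + 0) + 1/(-49018)) = √(13555 - 1/49018) = √(664438989/49018) = √32569470362802/49018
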